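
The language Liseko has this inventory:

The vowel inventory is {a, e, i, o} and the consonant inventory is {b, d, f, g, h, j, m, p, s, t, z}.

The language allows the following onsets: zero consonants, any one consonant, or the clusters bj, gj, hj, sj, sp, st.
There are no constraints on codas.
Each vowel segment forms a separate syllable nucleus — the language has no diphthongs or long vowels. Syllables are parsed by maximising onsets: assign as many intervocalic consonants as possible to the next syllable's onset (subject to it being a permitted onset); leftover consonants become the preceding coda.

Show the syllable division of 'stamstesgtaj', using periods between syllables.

stam.stesg.taj

Vowels present: a, e, a; each is a nucleus, giving 3 syllables.
V1 /a/ – V2 /e/: cluster /mst/ — the longest permitted-onset suffix is /st/; onset = /st/, preceding coda = /m/.
V2 /e/ – V3 /a/: /sgt/ splits as /sg/ + /t/ (/t/ is the longest suffix that is a licit onset).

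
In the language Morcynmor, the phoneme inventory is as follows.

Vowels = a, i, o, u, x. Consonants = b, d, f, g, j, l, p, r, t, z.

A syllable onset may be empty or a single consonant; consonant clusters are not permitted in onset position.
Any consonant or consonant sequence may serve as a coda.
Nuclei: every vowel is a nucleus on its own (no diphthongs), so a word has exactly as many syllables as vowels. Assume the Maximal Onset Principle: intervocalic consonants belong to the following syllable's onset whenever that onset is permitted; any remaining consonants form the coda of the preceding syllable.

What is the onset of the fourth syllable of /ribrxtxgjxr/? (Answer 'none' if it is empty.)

j

Vowels present: i, x, x, x; each is a nucleus, giving 4 syllables.
V1 /i/ – V2 /x/: cluster /br/ — the longest permitted-onset suffix is /r/; onset = /r/, preceding coda = /b/.
V2 /x/ – V3 /x/: /t/ → onset of the next syllable (single consonants are always licit onsets).
V3 /x/ – V4 /x/: cluster /gj/ — the longest permitted-onset suffix is /j/; onset = /j/, preceding coda = /g/.
Syllabification: rib.rx.txg.jxr.
Syllable 4 is /jxr/: onset /j/, nucleus /x/, coda /r/.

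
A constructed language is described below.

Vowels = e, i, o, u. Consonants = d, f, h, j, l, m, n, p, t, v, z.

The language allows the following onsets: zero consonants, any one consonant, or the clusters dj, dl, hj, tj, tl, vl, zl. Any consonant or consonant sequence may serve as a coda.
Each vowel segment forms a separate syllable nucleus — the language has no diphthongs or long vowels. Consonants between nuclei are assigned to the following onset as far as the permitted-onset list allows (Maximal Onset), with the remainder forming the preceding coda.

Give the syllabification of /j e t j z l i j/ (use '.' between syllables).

Vowels present: e, i; each is a nucleus, giving 2 syllables.
V1 /e/ – V2 /i/: /tjzl/; trying suffixes from longest down, /zl/ is the first permitted one, so coda /tj/ | onset /zl/.

jetj.zlij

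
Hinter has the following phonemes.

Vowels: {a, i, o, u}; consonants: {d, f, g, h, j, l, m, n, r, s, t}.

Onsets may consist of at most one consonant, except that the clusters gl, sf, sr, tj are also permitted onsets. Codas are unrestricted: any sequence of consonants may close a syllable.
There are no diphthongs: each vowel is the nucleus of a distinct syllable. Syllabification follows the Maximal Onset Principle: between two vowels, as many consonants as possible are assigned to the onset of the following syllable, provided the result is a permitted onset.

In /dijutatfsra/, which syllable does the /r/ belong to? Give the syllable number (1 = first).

Nuclei (vowels): i, u, a, a → 4 syllables.
/i…u/ gap (V1→V2): just /j/ — single C goes to the following onset.
/u…a/ gap (V2→V3): /t/ → onset of the next syllable (single consonants are always licit onsets).
/a…a/ gap (V3→V4): /tfsr/ — longest licit onset from the right is /sr/, leaving /tf/ as coda.
So the parse is di.ju.tatf.sra.
The /r/ is in the onset of syllable 4 (/sra/).

4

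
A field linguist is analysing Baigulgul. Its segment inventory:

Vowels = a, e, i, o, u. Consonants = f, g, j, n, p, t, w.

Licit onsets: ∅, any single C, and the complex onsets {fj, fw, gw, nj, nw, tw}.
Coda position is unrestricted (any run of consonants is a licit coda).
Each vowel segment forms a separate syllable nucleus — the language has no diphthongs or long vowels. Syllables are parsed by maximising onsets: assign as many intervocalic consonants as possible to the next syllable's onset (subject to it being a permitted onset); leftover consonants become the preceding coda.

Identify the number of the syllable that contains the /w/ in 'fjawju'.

The vowels are a, u — 2 nuclei, so 2 syllables.
Between /a/ (V1) and /u/ (V2): /wj/; trying suffixes from longest down, /j/ is the first permitted one, so coda /w/ | onset /j/.
Syllabification: fjaw.ju.
The /w/ is in the coda of syllable 1 (/fjaw/).

1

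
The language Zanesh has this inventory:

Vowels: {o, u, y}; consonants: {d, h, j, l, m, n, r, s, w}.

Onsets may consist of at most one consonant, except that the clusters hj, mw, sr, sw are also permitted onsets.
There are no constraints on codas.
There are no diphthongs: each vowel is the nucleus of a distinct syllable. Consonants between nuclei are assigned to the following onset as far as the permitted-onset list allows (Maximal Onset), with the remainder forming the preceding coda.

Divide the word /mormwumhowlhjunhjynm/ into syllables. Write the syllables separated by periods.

The vowels are o, u, o, u, y — 5 nuclei, so 5 syllables.
Between /o/ (V1) and /u/ (V2): /rmw/ splits as /r/ + /mw/ (/mw/ is the longest suffix that is a licit onset).
Between /u/ (V2) and /o/ (V3): /mh/ — longest licit onset from the right is /h/, leaving /m/ as coda.
Between /o/ (V3) and /u/ (V4): /wlhj/ — longest licit onset from the right is /hj/, leaving /wl/ as coda.
Between /u/ (V4) and /y/ (V5): cluster /nhj/ — the longest permitted-onset suffix is /hj/; onset = /hj/, preceding coda = /n/.

mor.mwum.howl.hjun.hjynm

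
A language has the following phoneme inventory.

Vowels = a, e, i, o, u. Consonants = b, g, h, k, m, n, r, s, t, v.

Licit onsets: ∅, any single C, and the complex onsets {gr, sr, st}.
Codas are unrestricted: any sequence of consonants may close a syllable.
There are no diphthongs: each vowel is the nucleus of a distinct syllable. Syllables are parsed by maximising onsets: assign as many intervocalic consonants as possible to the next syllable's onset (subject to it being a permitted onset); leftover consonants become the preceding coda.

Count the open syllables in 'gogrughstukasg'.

2

The vowels are o, u, u, a — 4 nuclei, so 4 syllables.
/o…u/ gap (V1→V2): /gr/ is a licit onset in full, so it all attaches to the next syllable.
/u…u/ gap (V2→V3): /ghst/ splits as /gh/ + /st/ (/st/ is the longest suffix that is a licit onset).
/u…a/ gap (V3→V4): /k/ → onset of the next syllable (single consonants are always licit onsets).
Putting it together: go.grugh.stu.kasg.
Classifying each syllable: /go/ (open), /grugh/ (closed), /stu/ (open), /kasg/ (closed).
Open syllables: 2.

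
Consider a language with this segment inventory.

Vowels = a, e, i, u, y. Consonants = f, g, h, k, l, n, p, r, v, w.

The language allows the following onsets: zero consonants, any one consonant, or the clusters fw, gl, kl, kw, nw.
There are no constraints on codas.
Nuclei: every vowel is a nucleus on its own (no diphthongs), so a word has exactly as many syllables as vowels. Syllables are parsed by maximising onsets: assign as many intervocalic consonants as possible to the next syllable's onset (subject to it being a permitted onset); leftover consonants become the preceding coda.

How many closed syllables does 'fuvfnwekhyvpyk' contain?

4

Nuclei (vowels): u, e, y, y → 4 syllables.
V1 /u/ – V2 /e/: /vfnw/; trying suffixes from longest down, /nw/ is the first permitted one, so coda /vf/ | onset /nw/.
V2 /e/ – V3 /y/: cluster /kh/ — the longest permitted-onset suffix is /h/; onset = /h/, preceding coda = /k/.
V3 /y/ – V4 /y/: /vp/ — longest licit onset from the right is /p/, leaving /v/ as coda.
Putting it together: fuvf.nwek.hyv.pyk.
Classifying each syllable: /fuvf/ (closed), /nwek/ (closed), /hyv/ (closed), /pyk/ (closed).
Closed syllables: 4.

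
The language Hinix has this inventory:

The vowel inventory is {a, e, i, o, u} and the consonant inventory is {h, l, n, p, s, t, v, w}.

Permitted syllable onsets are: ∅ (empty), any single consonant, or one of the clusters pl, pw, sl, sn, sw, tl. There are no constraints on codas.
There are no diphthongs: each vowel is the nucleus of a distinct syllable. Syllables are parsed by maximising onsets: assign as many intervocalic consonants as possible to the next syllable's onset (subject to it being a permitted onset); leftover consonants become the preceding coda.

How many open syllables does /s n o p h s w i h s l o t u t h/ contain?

1

Nuclei (vowels): o, i, o, u → 4 syllables.
/o…i/ gap (V1→V2): /phsw/ — longest licit onset from the right is /sw/, leaving /ph/ as coda.
/i…o/ gap (V2→V3): /hsl/ splits as /h/ + /sl/ (/sl/ is the longest suffix that is a licit onset).
/o…u/ gap (V3→V4): just /t/ — single C goes to the following onset.
Result: snoph.swih.slo.tuth.
Classifying each syllable: /snoph/ (closed), /swih/ (closed), /slo/ (open), /tuth/ (closed).
Open syllables: 1.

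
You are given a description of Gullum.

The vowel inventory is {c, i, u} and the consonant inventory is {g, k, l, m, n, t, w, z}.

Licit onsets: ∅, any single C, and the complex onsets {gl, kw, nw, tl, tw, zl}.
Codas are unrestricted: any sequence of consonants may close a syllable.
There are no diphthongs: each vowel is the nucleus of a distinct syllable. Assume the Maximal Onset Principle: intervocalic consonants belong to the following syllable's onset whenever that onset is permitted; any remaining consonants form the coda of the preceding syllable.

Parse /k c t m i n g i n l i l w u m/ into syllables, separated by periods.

kct.min.gin.lil.wum

Vowels present: c, i, i, i, u; each is a nucleus, giving 5 syllables.
Between /c/ (V1) and /i/ (V2): /tm/ — longest licit onset from the right is /m/, leaving /t/ as coda.
Between /i/ (V2) and /i/ (V3): /ng/; trying suffixes from longest down, /g/ is the first permitted one, so coda /n/ | onset /g/.
Between /i/ (V3) and /i/ (V4): /nl/ — longest licit onset from the right is /l/, leaving /n/ as coda.
Between /i/ (V4) and /u/ (V5): /lw/; trying suffixes from longest down, /w/ is the first permitted one, so coda /l/ | onset /w/.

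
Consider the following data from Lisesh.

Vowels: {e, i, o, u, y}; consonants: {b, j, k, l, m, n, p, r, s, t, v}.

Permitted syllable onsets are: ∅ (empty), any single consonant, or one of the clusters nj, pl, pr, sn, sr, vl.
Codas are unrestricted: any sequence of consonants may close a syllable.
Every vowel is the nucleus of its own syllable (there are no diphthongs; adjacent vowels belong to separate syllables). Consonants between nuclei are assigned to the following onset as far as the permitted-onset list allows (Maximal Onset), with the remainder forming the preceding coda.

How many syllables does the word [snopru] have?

2

The vowels are o, u — 2 nuclei, so 2 syllables.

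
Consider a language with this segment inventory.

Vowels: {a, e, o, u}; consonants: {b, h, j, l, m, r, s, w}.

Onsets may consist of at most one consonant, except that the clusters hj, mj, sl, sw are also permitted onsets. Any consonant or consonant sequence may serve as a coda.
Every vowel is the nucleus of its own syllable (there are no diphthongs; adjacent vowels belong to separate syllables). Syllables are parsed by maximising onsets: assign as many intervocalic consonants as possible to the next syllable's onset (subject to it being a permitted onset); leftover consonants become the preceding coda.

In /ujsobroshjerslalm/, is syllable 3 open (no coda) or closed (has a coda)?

closed

The vowels are u, o, o, e, a — 5 nuclei, so 5 syllables.
/u…o/ gap (V1→V2): /js/ splits as /j/ + /s/ (/s/ is the longest suffix that is a licit onset).
/o…o/ gap (V2→V3): /br/ splits as /b/ + /r/ (/r/ is the longest suffix that is a licit onset).
/o…e/ gap (V3→V4): /shj/; trying suffixes from longest down, /hj/ is the first permitted one, so coda /s/ | onset /hj/.
/e…a/ gap (V4→V5): /rsl/ — longest licit onset from the right is /sl/, leaving /r/ as coda.
Result: uj.sob.ros.hjer.slalm.
Syllable 3 is /ros/ with coda /s/, so it is closed.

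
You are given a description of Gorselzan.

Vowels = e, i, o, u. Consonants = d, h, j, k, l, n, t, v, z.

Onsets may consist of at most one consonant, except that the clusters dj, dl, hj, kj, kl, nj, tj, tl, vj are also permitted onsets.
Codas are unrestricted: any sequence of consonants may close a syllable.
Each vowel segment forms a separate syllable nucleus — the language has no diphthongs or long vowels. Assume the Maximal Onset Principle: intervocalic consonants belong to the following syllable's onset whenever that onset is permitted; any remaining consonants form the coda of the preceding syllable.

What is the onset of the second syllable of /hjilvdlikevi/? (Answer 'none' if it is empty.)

Vowels present: i, i, e, i; each is a nucleus, giving 4 syllables.
/i…i/ gap (V1→V2): /lvdl/ — longest licit onset from the right is /dl/, leaving /lv/ as coda.
/i…e/ gap (V2→V3): /k/ → onset of the next syllable (single consonants are always licit onsets).
/e…i/ gap (V3→V4): /v/ → onset of the next syllable (single consonants are always licit onsets).
Putting it together: hjilv.dli.ke.vi.
Syllable 2 is /dli/: onset /dl/, nucleus /i/, coda ∅.

dl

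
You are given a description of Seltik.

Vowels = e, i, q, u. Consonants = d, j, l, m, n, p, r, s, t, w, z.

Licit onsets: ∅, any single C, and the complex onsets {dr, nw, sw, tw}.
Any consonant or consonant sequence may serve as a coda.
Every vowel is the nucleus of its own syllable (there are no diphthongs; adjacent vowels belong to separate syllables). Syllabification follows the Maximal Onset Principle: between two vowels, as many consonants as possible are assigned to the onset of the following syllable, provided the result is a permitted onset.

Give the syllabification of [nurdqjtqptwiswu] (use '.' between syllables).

nur.dqj.tqp.twi.swu

The vowels are u, q, q, i, u — 5 nuclei, so 5 syllables.
/u…q/ gap (V1→V2): /rd/ — longest licit onset from the right is /d/, leaving /r/ as coda.
/q…q/ gap (V2→V3): /jt/; trying suffixes from longest down, /t/ is the first permitted one, so coda /j/ | onset /t/.
/q…i/ gap (V3→V4): /ptw/ splits as /p/ + /tw/ (/tw/ is the longest suffix that is a licit onset).
/i…u/ gap (V4→V5): cluster /sw/ — /sw/ is itself a permitted onset, so the whole cluster goes right; preceding coda = ∅.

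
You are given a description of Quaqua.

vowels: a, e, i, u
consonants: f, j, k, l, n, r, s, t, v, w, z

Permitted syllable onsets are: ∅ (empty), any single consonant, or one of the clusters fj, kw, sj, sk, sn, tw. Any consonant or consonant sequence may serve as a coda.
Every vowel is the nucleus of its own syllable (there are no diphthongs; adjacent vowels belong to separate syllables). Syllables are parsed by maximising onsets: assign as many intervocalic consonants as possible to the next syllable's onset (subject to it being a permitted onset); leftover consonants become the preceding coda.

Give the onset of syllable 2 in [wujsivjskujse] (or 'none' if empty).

s

The vowels are u, i, u, e — 4 nuclei, so 4 syllables.
V1 /u/ – V2 /i/: /js/ — longest licit onset from the right is /s/, leaving /j/ as coda.
V2 /i/ – V3 /u/: /vjsk/ — longest licit onset from the right is /sk/, leaving /vj/ as coda.
V3 /u/ – V4 /e/: cluster /js/ — the longest permitted-onset suffix is /s/; onset = /s/, preceding coda = /j/.
Syllabification: wuj.sivj.skuj.se.
Syllable 2 is /sivj/: onset /s/, nucleus /i/, coda /vj/.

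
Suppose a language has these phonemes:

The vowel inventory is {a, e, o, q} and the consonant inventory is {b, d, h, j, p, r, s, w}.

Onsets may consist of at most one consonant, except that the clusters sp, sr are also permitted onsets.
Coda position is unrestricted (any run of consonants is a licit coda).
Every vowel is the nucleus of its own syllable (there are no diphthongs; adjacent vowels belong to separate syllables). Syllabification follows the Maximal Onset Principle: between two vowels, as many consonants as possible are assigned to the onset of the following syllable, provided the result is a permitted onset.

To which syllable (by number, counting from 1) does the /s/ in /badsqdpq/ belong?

2

The vowels are a, q, q — 3 nuclei, so 3 syllables.
V1 /a/ – V2 /q/: /ds/ — longest licit onset from the right is /s/, leaving /d/ as coda.
V2 /q/ – V3 /q/: /dp/; trying suffixes from longest down, /p/ is the first permitted one, so coda /d/ | onset /p/.
Putting it together: bad.sqd.pq.
The /s/ is in the onset of syllable 2 (/sqd/).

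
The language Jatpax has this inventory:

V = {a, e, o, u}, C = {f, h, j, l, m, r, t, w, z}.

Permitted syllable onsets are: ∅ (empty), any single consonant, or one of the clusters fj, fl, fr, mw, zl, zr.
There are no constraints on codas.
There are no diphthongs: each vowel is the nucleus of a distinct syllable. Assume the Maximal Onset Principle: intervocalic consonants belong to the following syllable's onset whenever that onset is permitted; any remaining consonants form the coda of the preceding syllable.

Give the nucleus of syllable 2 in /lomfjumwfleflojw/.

u

Vowels present: o, u, e, o; each is a nucleus, giving 4 syllables.
The second nucleus (vowel 2 from the left) is /u/.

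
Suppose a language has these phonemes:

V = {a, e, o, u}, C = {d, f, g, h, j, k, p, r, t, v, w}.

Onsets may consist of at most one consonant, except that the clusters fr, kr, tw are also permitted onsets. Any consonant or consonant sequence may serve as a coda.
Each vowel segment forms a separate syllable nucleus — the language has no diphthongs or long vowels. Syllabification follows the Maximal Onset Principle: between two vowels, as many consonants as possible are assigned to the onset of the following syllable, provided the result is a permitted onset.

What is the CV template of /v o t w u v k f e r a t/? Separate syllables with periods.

CV.CCVCC.CV.CVC

Nuclei (vowels): o, u, e, a → 4 syllables.
V1 /o/ – V2 /u/: /tw/ is a licit onset in full, so it all attaches to the next syllable.
V2 /u/ – V3 /e/: /vkf/; trying suffixes from longest down, /f/ is the first permitted one, so coda /vk/ | onset /f/.
V3 /e/ – V4 /a/: just /r/ — single C goes to the following onset.
So the parse is vo.twuvk.fe.rat.
Mapping each syllable to C/V: /vo/ → CV, /twuvk/ → CCVCC, /fe/ → CV, /rat/ → CVC.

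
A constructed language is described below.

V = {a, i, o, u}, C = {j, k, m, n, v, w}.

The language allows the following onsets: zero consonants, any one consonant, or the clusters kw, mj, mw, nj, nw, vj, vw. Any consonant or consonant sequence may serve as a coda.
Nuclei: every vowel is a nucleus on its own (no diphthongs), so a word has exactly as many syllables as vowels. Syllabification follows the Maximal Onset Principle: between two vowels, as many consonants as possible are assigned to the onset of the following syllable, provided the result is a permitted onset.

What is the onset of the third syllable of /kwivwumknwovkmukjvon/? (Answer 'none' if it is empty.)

nw

Nuclei (vowels): i, u, o, u, o → 5 syllables.
Between /i/ (V1) and /u/ (V2): /vw/ — entire cluster is a permitted onset → onset /vw/, coda ∅.
Between /u/ (V2) and /o/ (V3): cluster /mknw/ — the longest permitted-onset suffix is /nw/; onset = /nw/, preceding coda = /mk/.
Between /o/ (V3) and /u/ (V4): cluster /vkm/ — the longest permitted-onset suffix is /m/; onset = /m/, preceding coda = /vk/.
Between /u/ (V4) and /o/ (V5): /kjv/; trying suffixes from longest down, /v/ is the first permitted one, so coda /kj/ | onset /v/.
Syllabification: kwi.vwumk.nwovk.mukj.von.
Syllable 3 is /nwovk/: onset /nw/, nucleus /o/, coda /vk/.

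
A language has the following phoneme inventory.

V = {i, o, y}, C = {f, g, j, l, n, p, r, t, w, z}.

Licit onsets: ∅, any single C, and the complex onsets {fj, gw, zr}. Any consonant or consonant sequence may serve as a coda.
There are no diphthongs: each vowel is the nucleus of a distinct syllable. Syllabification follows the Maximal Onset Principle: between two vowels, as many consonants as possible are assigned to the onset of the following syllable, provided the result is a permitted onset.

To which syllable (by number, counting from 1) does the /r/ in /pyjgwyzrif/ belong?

3

Nuclei (vowels): y, y, i → 3 syllables.
/y…y/ gap (V1→V2): cluster /jgw/ — the longest permitted-onset suffix is /gw/; onset = /gw/, preceding coda = /j/.
/y…i/ gap (V2→V3): /zr/ — entire cluster is a permitted onset → onset /zr/, coda ∅.
Syllabification: pyj.gwy.zrif.
The /r/ is in the onset of syllable 3 (/zrif/).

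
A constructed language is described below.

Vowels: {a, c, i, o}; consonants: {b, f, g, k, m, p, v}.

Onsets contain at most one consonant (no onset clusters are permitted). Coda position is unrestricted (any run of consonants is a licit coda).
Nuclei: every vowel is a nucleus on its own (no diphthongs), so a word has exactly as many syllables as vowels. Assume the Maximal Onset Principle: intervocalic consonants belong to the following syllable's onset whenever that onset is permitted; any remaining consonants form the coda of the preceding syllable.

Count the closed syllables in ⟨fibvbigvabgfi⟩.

The vowels are i, i, a, i — 4 nuclei, so 4 syllables.
V1 /i/ – V2 /i/: cluster /bvb/ — the longest permitted-onset suffix is /b/; onset = /b/, preceding coda = /bv/.
V2 /i/ – V3 /a/: /gv/; trying suffixes from longest down, /v/ is the first permitted one, so coda /g/ | onset /v/.
V3 /a/ – V4 /i/: /bgf/ — longest licit onset from the right is /f/, leaving /bg/ as coda.
So the parse is fibv.big.vabg.fi.
Classifying each syllable: /fibv/ (closed), /big/ (closed), /vabg/ (closed), /fi/ (open).
Closed syllables: 3.

3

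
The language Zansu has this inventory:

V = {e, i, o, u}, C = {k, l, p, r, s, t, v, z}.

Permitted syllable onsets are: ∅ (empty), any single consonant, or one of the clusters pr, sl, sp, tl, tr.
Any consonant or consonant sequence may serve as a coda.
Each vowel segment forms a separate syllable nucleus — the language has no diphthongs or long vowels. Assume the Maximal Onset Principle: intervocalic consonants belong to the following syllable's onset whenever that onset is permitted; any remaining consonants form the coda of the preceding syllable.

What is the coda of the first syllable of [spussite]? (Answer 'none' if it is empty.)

The vowels are u, i, e — 3 nuclei, so 3 syllables.
V1 /u/ – V2 /i/: /ss/ — longest licit onset from the right is /s/, leaving /s/ as coda.
V2 /i/ – V3 /e/: /t/ → onset of the next syllable (single consonants are always licit onsets).
Putting it together: spus.si.te.
Syllable 1 is /spus/: onset /sp/, nucleus /u/, coda /s/.

s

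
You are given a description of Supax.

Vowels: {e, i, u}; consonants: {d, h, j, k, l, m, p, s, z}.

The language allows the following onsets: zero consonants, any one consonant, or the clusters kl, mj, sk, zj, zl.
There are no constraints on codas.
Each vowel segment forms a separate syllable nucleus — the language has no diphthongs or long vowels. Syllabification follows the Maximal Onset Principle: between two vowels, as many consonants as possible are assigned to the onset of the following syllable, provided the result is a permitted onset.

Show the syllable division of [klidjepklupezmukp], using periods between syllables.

Nuclei (vowels): i, e, u, e, u → 5 syllables.
V1 /i/ – V2 /e/: /dj/ — longest licit onset from the right is /j/, leaving /d/ as coda.
V2 /e/ – V3 /u/: /pkl/ splits as /p/ + /kl/ (/kl/ is the longest suffix that is a licit onset).
V3 /u/ – V4 /e/: /p/ → onset of the next syllable (single consonants are always licit onsets).
V4 /e/ – V5 /u/: /zm/; trying suffixes from longest down, /m/ is the first permitted one, so coda /z/ | onset /m/.

klid.jep.klu.pez.mukp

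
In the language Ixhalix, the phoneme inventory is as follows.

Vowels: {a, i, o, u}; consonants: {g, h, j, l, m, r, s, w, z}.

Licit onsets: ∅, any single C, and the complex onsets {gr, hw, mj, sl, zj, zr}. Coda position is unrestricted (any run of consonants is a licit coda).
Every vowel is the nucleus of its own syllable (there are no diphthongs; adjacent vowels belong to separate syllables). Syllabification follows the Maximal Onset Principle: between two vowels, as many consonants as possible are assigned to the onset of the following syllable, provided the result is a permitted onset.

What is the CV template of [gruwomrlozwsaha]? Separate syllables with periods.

CCV.CVCC.CVCC.CV.CV

The vowels are u, o, o, a, a — 5 nuclei, so 5 syllables.
V1 /u/ – V2 /o/: /w/ → onset of the next syllable (single consonants are always licit onsets).
V2 /o/ – V3 /o/: /mrl/ splits as /mr/ + /l/ (/l/ is the longest suffix that is a licit onset).
V3 /o/ – V4 /a/: cluster /zws/ — the longest permitted-onset suffix is /s/; onset = /s/, preceding coda = /zw/.
V4 /a/ – V5 /a/: /h/ is a single consonant, so it becomes the next onset.
Putting it together: gru.womr.lozw.sa.ha.
Mapping each syllable to C/V: /gru/ → CCV, /womr/ → CVCC, /lozw/ → CVCC, /sa/ → CV, /ha/ → CV.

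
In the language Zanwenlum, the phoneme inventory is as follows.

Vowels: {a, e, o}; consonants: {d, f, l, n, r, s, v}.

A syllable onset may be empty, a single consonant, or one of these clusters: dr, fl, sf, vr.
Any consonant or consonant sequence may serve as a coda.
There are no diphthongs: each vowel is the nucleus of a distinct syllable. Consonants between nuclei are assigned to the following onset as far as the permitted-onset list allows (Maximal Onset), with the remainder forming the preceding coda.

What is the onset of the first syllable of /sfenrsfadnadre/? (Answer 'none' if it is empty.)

Vowels present: e, a, a, e; each is a nucleus, giving 4 syllables.
σ1/σ2 boundary: /nrsf/ splits as /nr/ + /sf/ (/sf/ is the longest suffix that is a licit onset).
σ2/σ3 boundary: /dn/ splits as /d/ + /n/ (/n/ is the longest suffix that is a licit onset).
σ3/σ4 boundary: cluster /dr/ — /dr/ is itself a permitted onset, so the whole cluster goes right; preceding coda = ∅.
So the parse is sfenr.sfad.na.dre.
Syllable 1 is /sfenr/: onset /sf/, nucleus /e/, coda /nr/.

sf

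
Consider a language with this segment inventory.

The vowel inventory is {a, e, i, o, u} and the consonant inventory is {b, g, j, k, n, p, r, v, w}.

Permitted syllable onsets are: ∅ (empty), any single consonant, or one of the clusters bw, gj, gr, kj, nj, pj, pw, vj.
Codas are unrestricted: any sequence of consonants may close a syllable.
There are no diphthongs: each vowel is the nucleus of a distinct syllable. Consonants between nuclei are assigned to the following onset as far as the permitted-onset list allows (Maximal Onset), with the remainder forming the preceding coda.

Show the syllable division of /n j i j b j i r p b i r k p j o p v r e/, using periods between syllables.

The vowels are i, i, i, o, e — 5 nuclei, so 5 syllables.
V1 /i/ – V2 /i/: /jbj/ splits as /jb/ + /j/ (/j/ is the longest suffix that is a licit onset).
V2 /i/ – V3 /i/: /rpb/; trying suffixes from longest down, /b/ is the first permitted one, so coda /rp/ | onset /b/.
V3 /i/ – V4 /o/: /rkpj/ splits as /rk/ + /pj/ (/pj/ is the longest suffix that is a licit onset).
V4 /o/ – V5 /e/: /pvr/; trying suffixes from longest down, /r/ is the first permitted one, so coda /pv/ | onset /r/.

njijb.jirp.birk.pjopv.re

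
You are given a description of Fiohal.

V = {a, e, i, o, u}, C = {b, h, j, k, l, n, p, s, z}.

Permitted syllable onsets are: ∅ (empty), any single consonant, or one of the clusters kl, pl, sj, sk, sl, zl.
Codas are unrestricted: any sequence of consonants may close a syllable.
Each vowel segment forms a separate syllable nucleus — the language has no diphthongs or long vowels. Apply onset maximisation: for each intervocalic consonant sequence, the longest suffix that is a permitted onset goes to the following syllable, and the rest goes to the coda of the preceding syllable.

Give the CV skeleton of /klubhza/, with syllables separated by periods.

CCVCC.CV

The vowels are u, a — 2 nuclei, so 2 syllables.
/u…a/ gap (V1→V2): /bhz/ splits as /bh/ + /z/ (/z/ is the longest suffix that is a licit onset).
Result: klubh.za.
Mapping each syllable to C/V: /klubh/ → CCVCC, /za/ → CV.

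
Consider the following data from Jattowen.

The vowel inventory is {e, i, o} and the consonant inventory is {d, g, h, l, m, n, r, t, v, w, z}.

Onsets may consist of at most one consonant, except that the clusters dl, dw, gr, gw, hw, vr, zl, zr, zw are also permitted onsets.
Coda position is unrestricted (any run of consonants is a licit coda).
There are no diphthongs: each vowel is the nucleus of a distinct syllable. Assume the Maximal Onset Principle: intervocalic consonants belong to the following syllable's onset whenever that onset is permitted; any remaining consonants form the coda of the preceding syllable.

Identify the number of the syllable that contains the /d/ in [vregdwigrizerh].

The vowels are e, i, i, e — 4 nuclei, so 4 syllables.
Between /e/ (V1) and /i/ (V2): cluster /gdw/ — the longest permitted-onset suffix is /dw/; onset = /dw/, preceding coda = /g/.
Between /i/ (V2) and /i/ (V3): /gr/ is a licit onset in full, so it all attaches to the next syllable.
Between /i/ (V3) and /e/ (V4): /z/ is a single consonant, so it becomes the next onset.
So the parse is vreg.dwi.gri.zerh.
The /d/ is in the onset of syllable 2 (/dwi/).

2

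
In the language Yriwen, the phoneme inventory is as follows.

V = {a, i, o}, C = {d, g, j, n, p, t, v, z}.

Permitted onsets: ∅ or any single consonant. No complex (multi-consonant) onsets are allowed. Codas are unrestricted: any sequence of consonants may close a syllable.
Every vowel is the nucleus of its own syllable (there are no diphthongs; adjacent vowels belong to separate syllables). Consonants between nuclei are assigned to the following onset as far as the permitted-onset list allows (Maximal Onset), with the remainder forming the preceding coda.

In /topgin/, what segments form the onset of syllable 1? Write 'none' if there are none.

Nuclei (vowels): o, i → 2 syllables.
/o…i/ gap (V1→V2): /pg/; trying suffixes from longest down, /g/ is the first permitted one, so coda /p/ | onset /g/.
Result: top.gin.
Syllable 1 is /top/: onset /t/, nucleus /o/, coda /p/.

t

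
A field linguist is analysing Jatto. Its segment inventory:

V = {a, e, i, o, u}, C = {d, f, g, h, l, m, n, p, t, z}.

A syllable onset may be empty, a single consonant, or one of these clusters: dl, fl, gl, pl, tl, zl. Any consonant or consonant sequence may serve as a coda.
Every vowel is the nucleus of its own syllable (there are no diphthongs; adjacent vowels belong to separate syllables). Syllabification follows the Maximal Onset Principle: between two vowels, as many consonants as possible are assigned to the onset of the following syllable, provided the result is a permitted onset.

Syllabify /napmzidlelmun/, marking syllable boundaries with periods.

The vowels are a, i, e, u — 4 nuclei, so 4 syllables.
Between /a/ (V1) and /i/ (V2): /pmz/ — longest licit onset from the right is /z/, leaving /pm/ as coda.
Between /i/ (V2) and /e/ (V3): /dl/ — entire cluster is a permitted onset → onset /dl/, coda ∅.
Between /e/ (V3) and /u/ (V4): cluster /lm/ — the longest permitted-onset suffix is /m/; onset = /m/, preceding coda = /l/.

napm.zi.dlel.mun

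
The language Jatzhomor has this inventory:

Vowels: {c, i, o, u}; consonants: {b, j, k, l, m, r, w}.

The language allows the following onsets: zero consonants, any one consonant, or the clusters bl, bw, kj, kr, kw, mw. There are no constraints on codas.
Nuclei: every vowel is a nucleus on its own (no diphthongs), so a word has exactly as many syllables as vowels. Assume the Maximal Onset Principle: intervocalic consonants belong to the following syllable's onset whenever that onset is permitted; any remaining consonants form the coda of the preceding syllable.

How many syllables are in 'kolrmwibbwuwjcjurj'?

5

Vowels present: o, i, u, c, u; each is a nucleus, giving 5 syllables.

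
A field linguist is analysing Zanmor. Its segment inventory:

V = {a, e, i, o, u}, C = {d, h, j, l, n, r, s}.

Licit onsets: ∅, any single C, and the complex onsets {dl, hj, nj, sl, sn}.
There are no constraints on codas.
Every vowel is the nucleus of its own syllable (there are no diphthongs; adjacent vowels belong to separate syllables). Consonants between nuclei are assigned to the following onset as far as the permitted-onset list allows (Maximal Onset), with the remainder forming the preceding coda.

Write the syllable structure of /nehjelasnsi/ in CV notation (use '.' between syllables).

CV.CCV.CVCC.CV

Nuclei (vowels): e, e, a, i → 4 syllables.
V1 /e/ – V2 /e/: cluster /hj/ — /hj/ is itself a permitted onset, so the whole cluster goes right; preceding coda = ∅.
V2 /e/ – V3 /a/: /l/ → onset of the next syllable (single consonants are always licit onsets).
V3 /a/ – V4 /i/: /sns/ splits as /sn/ + /s/ (/s/ is the longest suffix that is a licit onset).
So the parse is ne.hje.lasn.si.
Mapping each syllable to C/V: /ne/ → CV, /hje/ → CCV, /lasn/ → CVCC, /si/ → CV.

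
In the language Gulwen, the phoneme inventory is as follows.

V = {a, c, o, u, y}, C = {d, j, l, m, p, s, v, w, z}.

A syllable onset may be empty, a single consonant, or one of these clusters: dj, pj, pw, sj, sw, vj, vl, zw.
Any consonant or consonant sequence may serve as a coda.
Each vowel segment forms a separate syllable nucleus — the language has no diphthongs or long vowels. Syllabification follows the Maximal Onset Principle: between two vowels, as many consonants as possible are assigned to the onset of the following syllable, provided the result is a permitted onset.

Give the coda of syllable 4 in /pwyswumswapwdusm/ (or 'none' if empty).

sm

Vowels present: y, u, a, u; each is a nucleus, giving 4 syllables.
Between /y/ (V1) and /u/ (V2): cluster /sw/ — /sw/ is itself a permitted onset, so the whole cluster goes right; preceding coda = ∅.
Between /u/ (V2) and /a/ (V3): cluster /msw/ — the longest permitted-onset suffix is /sw/; onset = /sw/, preceding coda = /m/.
Between /a/ (V3) and /u/ (V4): /pwd/; trying suffixes from longest down, /d/ is the first permitted one, so coda /pw/ | onset /d/.
Putting it together: pwy.swum.swapw.dusm.
Syllable 4 is /dusm/: onset /d/, nucleus /u/, coda /sm/.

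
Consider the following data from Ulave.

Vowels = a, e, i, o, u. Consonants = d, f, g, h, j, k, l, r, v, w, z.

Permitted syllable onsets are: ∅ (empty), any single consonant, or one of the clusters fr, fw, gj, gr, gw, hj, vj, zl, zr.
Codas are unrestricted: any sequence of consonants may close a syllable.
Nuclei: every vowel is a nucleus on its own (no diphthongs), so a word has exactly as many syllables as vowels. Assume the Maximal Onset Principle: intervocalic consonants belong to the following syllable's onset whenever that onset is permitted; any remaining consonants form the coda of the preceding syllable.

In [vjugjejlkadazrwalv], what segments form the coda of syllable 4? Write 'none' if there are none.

Vowels present: u, e, a, a, a; each is a nucleus, giving 5 syllables.
V1 /u/ – V2 /e/: /gj/ is a licit onset in full, so it all attaches to the next syllable.
V2 /e/ – V3 /a/: /jlk/ — longest licit onset from the right is /k/, leaving /jl/ as coda.
V3 /a/ – V4 /a/: /d/ is a single consonant, so it becomes the next onset.
V4 /a/ – V5 /a/: /zrw/ — longest licit onset from the right is /w/, leaving /zr/ as coda.
Syllabification: vju.gjejl.ka.dazr.walv.
Syllable 4 is /dazr/: onset /d/, nucleus /a/, coda /zr/.

zr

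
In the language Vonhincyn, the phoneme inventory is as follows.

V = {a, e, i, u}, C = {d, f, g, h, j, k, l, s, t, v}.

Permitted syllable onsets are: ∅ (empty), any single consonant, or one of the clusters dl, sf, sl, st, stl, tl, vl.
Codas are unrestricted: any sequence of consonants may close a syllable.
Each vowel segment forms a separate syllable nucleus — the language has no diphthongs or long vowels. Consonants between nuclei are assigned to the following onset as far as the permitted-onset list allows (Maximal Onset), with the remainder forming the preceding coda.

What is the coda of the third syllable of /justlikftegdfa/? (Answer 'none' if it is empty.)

gd

Vowels present: u, i, e, a; each is a nucleus, giving 4 syllables.
Between /u/ (V1) and /i/ (V2): /stl/ is a licit onset in full, so it all attaches to the next syllable.
Between /i/ (V2) and /e/ (V3): /kft/ splits as /kf/ + /t/ (/t/ is the longest suffix that is a licit onset).
Between /e/ (V3) and /a/ (V4): cluster /gdf/ — the longest permitted-onset suffix is /f/; onset = /f/, preceding coda = /gd/.
Syllabification: ju.stlikf.tegd.fa.
Syllable 3 is /tegd/: onset /t/, nucleus /e/, coda /gd/.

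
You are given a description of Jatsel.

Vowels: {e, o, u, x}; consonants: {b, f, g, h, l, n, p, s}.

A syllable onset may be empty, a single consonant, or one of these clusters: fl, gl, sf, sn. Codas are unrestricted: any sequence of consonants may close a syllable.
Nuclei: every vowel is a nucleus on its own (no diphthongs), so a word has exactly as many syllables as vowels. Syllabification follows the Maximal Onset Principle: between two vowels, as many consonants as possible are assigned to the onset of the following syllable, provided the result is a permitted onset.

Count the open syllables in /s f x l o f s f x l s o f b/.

Vowels present: x, o, x, o; each is a nucleus, giving 4 syllables.
σ1/σ2 boundary: just /l/ — single C goes to the following onset.
σ2/σ3 boundary: /fsf/ — longest licit onset from the right is /sf/, leaving /f/ as coda.
σ3/σ4 boundary: /ls/ splits as /l/ + /s/ (/s/ is the longest suffix that is a licit onset).
Syllabification: sfx.lof.sfxl.sofb.
Classifying each syllable: /sfx/ (open), /lof/ (closed), /sfxl/ (closed), /sofb/ (closed).
Open syllables: 1.

1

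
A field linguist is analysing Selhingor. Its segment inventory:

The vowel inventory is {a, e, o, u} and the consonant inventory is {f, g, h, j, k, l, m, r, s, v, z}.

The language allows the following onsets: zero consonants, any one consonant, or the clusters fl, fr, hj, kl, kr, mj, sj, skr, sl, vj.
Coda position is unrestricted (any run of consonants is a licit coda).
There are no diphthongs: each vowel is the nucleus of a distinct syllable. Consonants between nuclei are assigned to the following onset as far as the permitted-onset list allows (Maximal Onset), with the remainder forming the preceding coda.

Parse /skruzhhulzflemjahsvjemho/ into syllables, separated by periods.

skruzh.hulz.fle.mjahs.vjem.ho

Vowels present: u, u, e, a, e, o; each is a nucleus, giving 6 syllables.
/u…u/ gap (V1→V2): /zhh/ — longest licit onset from the right is /h/, leaving /zh/ as coda.
/u…e/ gap (V2→V3): /lzfl/; trying suffixes from longest down, /fl/ is the first permitted one, so coda /lz/ | onset /fl/.
/e…a/ gap (V3→V4): cluster /mj/ — /mj/ is itself a permitted onset, so the whole cluster goes right; preceding coda = ∅.
/a…e/ gap (V4→V5): cluster /hsvj/ — the longest permitted-onset suffix is /vj/; onset = /vj/, preceding coda = /hs/.
/e…o/ gap (V5→V6): /mh/ splits as /m/ + /h/ (/h/ is the longest suffix that is a licit onset).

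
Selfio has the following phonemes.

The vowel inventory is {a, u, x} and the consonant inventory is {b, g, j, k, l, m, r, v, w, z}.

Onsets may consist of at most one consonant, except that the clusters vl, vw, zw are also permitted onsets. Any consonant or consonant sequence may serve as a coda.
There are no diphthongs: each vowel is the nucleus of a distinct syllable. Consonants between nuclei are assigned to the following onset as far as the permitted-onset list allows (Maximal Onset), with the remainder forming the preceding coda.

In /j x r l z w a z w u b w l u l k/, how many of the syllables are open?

Nuclei (vowels): x, a, u, u → 4 syllables.
Between /x/ (V1) and /a/ (V2): /rlzw/ splits as /rl/ + /zw/ (/zw/ is the longest suffix that is a licit onset).
Between /a/ (V2) and /u/ (V3): /zw/ is a licit onset in full, so it all attaches to the next syllable.
Between /u/ (V3) and /u/ (V4): /bwl/ splits as /bw/ + /l/ (/l/ is the longest suffix that is a licit onset).
Syllabification: jxrl.zwa.zwubw.lulk.
Classifying each syllable: /jxrl/ (closed), /zwa/ (open), /zwubw/ (closed), /lulk/ (closed).
Open syllables: 1.

1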